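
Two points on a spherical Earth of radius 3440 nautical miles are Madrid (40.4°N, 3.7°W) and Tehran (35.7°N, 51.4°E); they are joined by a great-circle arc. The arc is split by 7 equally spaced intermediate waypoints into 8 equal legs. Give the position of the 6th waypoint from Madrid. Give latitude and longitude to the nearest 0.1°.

The haversine formula gives a central angle δ ≈ 0.749 rad (42.9°) between the endpoints.
Interpolate at f = 6/8 with slerp weights a = sin((1−f)δ)/sin δ ≈ 0.273, b = sin(fδ)/sin δ ≈ 0.782.
p = a·p₁ + b·p₂ ≈ (0.604, 0.483, 0.634); φ = arcsin(p_z) ≈ 39.33°, λ = atan2(p_y, p_x) ≈ 38.65°.

≈ 39.3°N, 38.6°E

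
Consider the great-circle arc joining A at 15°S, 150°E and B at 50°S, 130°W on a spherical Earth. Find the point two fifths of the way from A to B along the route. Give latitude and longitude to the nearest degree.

≈ 35°S, 173°E

The haversine formula gives a central angle δ ≈ 1.260 rad (72.2°) between the endpoints.
Interpolate at f = 2/5 with slerp weights a = sin((1−f)δ)/sin δ ≈ 0.720, b = sin(fδ)/sin δ ≈ 0.507.
p = a·p₁ + b·p₂ ≈ (-0.812, 0.098, -0.575); φ = arcsin(p_z) ≈ -35.10°, λ = atan2(p_y, p_x) ≈ 173.10°.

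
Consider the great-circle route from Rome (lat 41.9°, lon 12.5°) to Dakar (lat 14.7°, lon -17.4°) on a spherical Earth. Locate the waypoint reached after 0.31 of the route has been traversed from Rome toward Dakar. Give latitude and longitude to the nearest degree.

From cos δ = sin φ₁ sin φ₂ + cos φ₁ cos φ₂ cos Δλ, the central angle is δ ≈ 0.654 rad (37.5°).
Interpolate at f = 0.31 with slerp weights a = sin((1−f)δ)/sin δ ≈ 0.717, b = sin(fδ)/sin δ ≈ 0.331.
p = a·p₁ + b·p₂ ≈ (0.826, 0.020, 0.563); φ = arcsin(p_z) ≈ 34.24°, λ = atan2(p_y, p_x) ≈ 1.37°.

≈ lat 34°, lon 1°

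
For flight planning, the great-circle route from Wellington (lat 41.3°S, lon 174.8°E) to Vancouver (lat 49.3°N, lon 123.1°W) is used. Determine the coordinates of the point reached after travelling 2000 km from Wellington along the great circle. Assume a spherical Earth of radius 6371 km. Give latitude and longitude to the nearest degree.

≈ lat 26°S, lon 173°W

The haversine formula gives a central angle δ ≈ 1.845 rad (105.7°) between the endpoints. The total great-circle distance is δ·R ≈ 1.845 × 6371 ≈ 11757 km, so the target fraction is f = 2000/11757 ≈ 0.170.
Interpolate at f ≈ 0.170 with slerp weights a = sin((1−f)δ)/sin δ ≈ 1.038, b = sin(fδ)/sin δ ≈ 0.321.
p = a·p₁ + b·p₂ ≈ (-0.891, -0.105, -0.442); φ = arcsin(p_z) ≈ -26.23°, λ = atan2(p_y, p_x) ≈ -173.31°.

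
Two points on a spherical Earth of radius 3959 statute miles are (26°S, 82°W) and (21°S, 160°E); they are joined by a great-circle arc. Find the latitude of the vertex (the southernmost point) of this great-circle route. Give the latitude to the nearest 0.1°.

The great circle lies in the plane with unit normal n̂ = (p₁ × p₂)/|p₁ × p₂|.
Here n̂_z ≈ -0.763; the vertex latitude is φ_max = arccos|n̂_z| ≈ 40.3°.
Check via Clairaut: cos φ_max = |cos φ₁| · sin C = cos(26.0°)·sin(122.0°) ≈ 0.763, again giving ≈ 40.3°.

≈ 40.3°S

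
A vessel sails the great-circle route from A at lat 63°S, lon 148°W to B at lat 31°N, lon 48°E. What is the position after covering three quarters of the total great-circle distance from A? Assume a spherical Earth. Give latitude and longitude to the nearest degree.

≈ lat 5°S, lon 56°E

The haversine formula gives a central angle δ ≈ 2.555 rad (146.4°) between the endpoints.
Interpolate at f = 3/4 with slerp weights a = sin((1−f)δ)/sin δ ≈ 1.078, b = sin(fδ)/sin δ ≈ 1.700.
p = a·p₁ + b·p₂ ≈ (0.560, 0.824, -0.084); φ = arcsin(p_z) ≈ -4.84°, λ = atan2(p_y, p_x) ≈ 55.78°.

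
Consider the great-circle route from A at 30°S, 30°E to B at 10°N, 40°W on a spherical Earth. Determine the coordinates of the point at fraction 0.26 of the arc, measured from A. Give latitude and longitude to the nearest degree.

≈ 22°S, 9°E

Write both endpoints as unit vectors p₁, p₂ with components (cos φ cos λ, cos φ sin λ, sin φ).
The central angle between the endpoints is δ = arccos(p₁·p₂) ≈ 1.364 rad (78.2°).
Interpolate at f = 0.26 with slerp weights a = sin((1−f)δ)/sin δ ≈ 0.865, b = sin(fδ)/sin δ ≈ 0.355.
p = a·p₁ + b·p₂ ≈ (0.916, 0.150, -0.371); φ = arcsin(p_z) ≈ -21.77°, λ = atan2(p_y, p_x) ≈ 9.29°.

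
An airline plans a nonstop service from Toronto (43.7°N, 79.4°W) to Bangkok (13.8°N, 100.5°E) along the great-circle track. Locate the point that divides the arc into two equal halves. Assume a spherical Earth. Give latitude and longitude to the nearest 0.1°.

≈ 75.0°N, 100.2°E

Write both endpoints as unit vectors p₁, p₂ with components (cos φ cos λ, cos φ sin λ, sin φ).
The central angle between the endpoints is δ = arccos(p₁·p₂) ≈ 2.138 rad (122.5°).
Interpolate at f = 1/2 with slerp weights a = sin((1−f)δ)/sin δ ≈ 1.040, b = sin(fδ)/sin δ ≈ 1.040.
p = a·p₁ + b·p₂ ≈ (-0.046, 0.254, 0.966); φ = arcsin(p_z) ≈ 75.05°, λ = atan2(p_y, p_x) ≈ 100.21°.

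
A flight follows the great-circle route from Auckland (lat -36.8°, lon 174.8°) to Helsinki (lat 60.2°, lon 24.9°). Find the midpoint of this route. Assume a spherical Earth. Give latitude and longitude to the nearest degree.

Convert each endpoint to a unit vector on the sphere (x = cos φ cos λ, y = cos φ sin λ, z = sin φ).
The central angle between the endpoints is δ = arccos(p₁·p₂) ≈ 2.614 rad (149.8°).
Interpolate at f = 1/2 with slerp weights a = sin((1−f)δ)/sin δ ≈ 1.918, b = sin(fδ)/sin δ ≈ 1.918.
p = a·p₁ + b·p₂ ≈ (-0.665, 0.541, 0.515); φ = arcsin(p_z) ≈ 31.03°, λ = atan2(p_y, p_x) ≈ 140.89°.

≈ lat 31°, lon 141°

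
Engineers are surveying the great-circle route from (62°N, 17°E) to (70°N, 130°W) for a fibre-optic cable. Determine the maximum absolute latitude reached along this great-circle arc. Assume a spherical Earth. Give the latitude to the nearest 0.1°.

The great circle lies in the plane with unit normal n̂ = (p₁ × p₂)/|p₁ × p₂|.
Here n̂_z ≈ -0.122; the vertex latitude is φ_max = arccos|n̂_z| ≈ 83.0°.
Check via Clairaut: cos φ_max = |cos φ₁| · sin C = cos(62.0°)·sin(15.0°) ≈ 0.122, again giving ≈ 83.0°.

≈ 83.0°N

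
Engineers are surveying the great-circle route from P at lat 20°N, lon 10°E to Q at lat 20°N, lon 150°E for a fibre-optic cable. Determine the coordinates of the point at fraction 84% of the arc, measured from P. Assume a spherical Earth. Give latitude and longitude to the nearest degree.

Convert each endpoint to a unit vector on the sphere (x = cos φ cos λ, y = cos φ sin λ, z = sin φ).
The central angle between the endpoints is δ = arccos(p₁·p₂) ≈ 2.165 rad (124.0°).
Interpolate at f = 0.84 with slerp weights a = sin((1−f)δ)/sin δ ≈ 0.410, b = sin(fδ)/sin δ ≈ 1.170.
p = a·p₁ + b·p₂ ≈ (-0.573, 0.616, 0.540); φ = arcsin(p_z) ≈ 32.69°, λ = atan2(p_y, p_x) ≈ 132.91°.

≈ lat 33°N, lon 133°E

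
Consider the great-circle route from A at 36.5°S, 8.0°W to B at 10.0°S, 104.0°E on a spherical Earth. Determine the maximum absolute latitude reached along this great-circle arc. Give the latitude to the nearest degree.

≈ 42°S

The great circle lies in the plane with unit normal n̂ = (p₁ × p₂)/|p₁ × p₂|.
Here n̂_z ≈ +0.748; the vertex latitude is φ_max = arccos|n̂_z| ≈ 41.6°.
Check via Clairaut: cos φ_max = |cos φ₁| · sin C = cos(36.5°)·sin(111.5°) ≈ 0.748, again giving ≈ 41.6°.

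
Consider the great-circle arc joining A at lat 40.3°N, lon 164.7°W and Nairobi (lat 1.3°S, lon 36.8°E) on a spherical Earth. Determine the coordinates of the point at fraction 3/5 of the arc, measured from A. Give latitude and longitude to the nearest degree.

Write both endpoints as unit vectors p₁, p₂ with components (cos φ cos λ, cos φ sin λ, sin φ).
The central angle between the endpoints is δ = arccos(p₁·p₂) ≈ 2.381 rad (136.4°).
Interpolate at f = 3/5 with slerp weights a = sin((1−f)δ)/sin δ ≈ 1.181, b = sin(fδ)/sin δ ≈ 1.435.
p = a·p₁ + b·p₂ ≈ (0.280, 0.622, 0.731); φ = arcsin(p_z) ≈ 47.01°, λ = atan2(p_y, p_x) ≈ 65.76°.

≈ lat 47°N, lon 66°E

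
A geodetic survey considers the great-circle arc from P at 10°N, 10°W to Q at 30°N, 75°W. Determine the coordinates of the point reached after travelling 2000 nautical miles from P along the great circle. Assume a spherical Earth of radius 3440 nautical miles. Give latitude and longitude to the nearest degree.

≈ 24°N, 42°W

From cos δ = sin φ₁ sin φ₂ + cos φ₁ cos φ₂ cos Δλ, the central angle is δ ≈ 1.107 rad (63.4°). The total great-circle distance is δ·R ≈ 1.107 × 3440 ≈ 3808 nmi, so the target fraction is f = 2000/3808 ≈ 0.525.
Interpolate at f ≈ 0.525 with slerp weights a = sin((1−f)δ)/sin δ ≈ 0.561, b = sin(fδ)/sin δ ≈ 0.614.
p = a·p₁ + b·p₂ ≈ (0.682, -0.610, 0.404); φ = arcsin(p_z) ≈ 23.86°, λ = atan2(p_y, p_x) ≈ -41.80°.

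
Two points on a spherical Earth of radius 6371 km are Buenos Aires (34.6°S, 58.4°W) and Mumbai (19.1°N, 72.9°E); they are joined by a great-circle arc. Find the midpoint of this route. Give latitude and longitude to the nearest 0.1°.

Convert each endpoint to a unit vector on the sphere (x = cos φ cos λ, y = cos φ sin λ, z = sin φ).
The central angle between the endpoints is δ = arccos(p₁·p₂) ≈ 2.345 rad (134.4°).
Interpolate at f = 1/2 with slerp weights a = sin((1−f)δ)/sin δ ≈ 1.289, b = sin(fδ)/sin δ ≈ 1.289.
p = a·p₁ + b·p₂ ≈ (0.914, 0.261, -0.310); φ = arcsin(p_z) ≈ -18.07°, λ = atan2(p_y, p_x) ≈ 15.91°.

≈ 18.1°S, 15.9°E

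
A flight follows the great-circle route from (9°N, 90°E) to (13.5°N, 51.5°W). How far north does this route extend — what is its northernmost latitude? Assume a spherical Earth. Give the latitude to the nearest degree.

The great circle lies in the plane with unit normal n̂ = (p₁ × p₂)/|p₁ × p₂|.
Here n̂_z ≈ -0.855; the vertex latitude is φ_max = arccos|n̂_z| ≈ 31.2°.
Check via Clairaut: cos φ_max = |cos φ₁| · sin C = cos(9.0°)·sin(60.0°) ≈ 0.855, again giving ≈ 31.2°.

≈ 31°N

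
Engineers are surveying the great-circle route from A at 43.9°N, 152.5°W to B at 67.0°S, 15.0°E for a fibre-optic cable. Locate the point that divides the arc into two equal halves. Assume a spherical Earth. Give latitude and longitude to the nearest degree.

≈ 33°S, 138°W

From cos δ = sin φ₁ sin φ₂ + cos φ₁ cos φ₂ cos Δλ, the central angle is δ ≈ 2.722 rad (155.9°).
Interpolate at f = 1/2 with slerp weights a = sin((1−f)δ)/sin δ ≈ 2.399, b = sin(fδ)/sin δ ≈ 2.399.
p = a·p₁ + b·p₂ ≈ (-0.628, -0.556, -0.545); φ = arcsin(p_z) ≈ -33.02°, λ = atan2(p_y, p_x) ≈ -138.50°.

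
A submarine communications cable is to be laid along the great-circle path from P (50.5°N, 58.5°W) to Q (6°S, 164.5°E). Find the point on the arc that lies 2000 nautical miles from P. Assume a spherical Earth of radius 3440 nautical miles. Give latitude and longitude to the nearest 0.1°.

Convert each endpoint to a unit vector on the sphere (x = cos φ cos λ, y = cos φ sin λ, z = sin φ).
The central angle between the endpoints is δ = arccos(p₁·p₂) ≈ 2.145 rad (122.9°). The total great-circle distance is δ·R ≈ 2.145 × 3440 ≈ 7379 nmi, so the target fraction is f = 2000/7379 ≈ 0.271.
Interpolate at f ≈ 0.271 with slerp weights a = sin((1−f)δ)/sin δ ≈ 1.191, b = sin(fδ)/sin δ ≈ 0.654.
p = a·p₁ + b·p₂ ≈ (-0.231, -0.472, 0.851); φ = arcsin(p_z) ≈ 58.29°, λ = atan2(p_y, p_x) ≈ -116.08°.

≈ (58.3°N, 116.1°W)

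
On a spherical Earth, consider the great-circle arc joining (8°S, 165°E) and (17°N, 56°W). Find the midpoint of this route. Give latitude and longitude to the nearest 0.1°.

Convert each endpoint to a unit vector on the sphere (x = cos φ cos λ, y = cos φ sin λ, z = sin φ).
The central angle between the endpoints is δ = arccos(p₁·p₂) ≈ 2.427 rad (139.1°).
Interpolate at f = 1/2 with slerp weights a = sin((1−f)δ)/sin δ ≈ 1.430, b = sin(fδ)/sin δ ≈ 1.430.
p = a·p₁ + b·p₂ ≈ (-0.603, -0.767, 0.219); φ = arcsin(p_z) ≈ 12.65°, λ = atan2(p_y, p_x) ≈ -128.17°.

≈ (12.7°N, 128.2°W)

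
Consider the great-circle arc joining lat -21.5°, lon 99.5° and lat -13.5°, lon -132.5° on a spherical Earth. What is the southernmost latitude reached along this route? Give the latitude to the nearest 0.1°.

≈ -36.1°

The great circle lies in the plane with unit normal n̂ = (p₁ × p₂)/|p₁ × p₂|.
Here n̂_z ≈ +0.808; the vertex latitude is φ_max = arccos|n̂_z| ≈ 36.1°.
Check via Clairaut: cos φ_max = |cos φ₁| · sin C = cos(21.5°)·sin(119.7°) ≈ 0.808, again giving ≈ 36.1°.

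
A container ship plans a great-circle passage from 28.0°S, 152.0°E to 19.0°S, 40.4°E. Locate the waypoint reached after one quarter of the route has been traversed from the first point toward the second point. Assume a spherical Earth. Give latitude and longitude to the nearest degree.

From cos δ = sin φ₁ sin φ₂ + cos φ₁ cos φ₂ cos Δλ, the central angle is δ ≈ 1.726 rad (98.9°).
Interpolate at f = 1/4 with slerp weights a = sin((1−f)δ)/sin δ ≈ 0.974, b = sin(fδ)/sin δ ≈ 0.423.
p = a·p₁ + b·p₂ ≈ (-0.454, 0.663, -0.595); φ = arcsin(p_z) ≈ -36.51°, λ = atan2(p_y, p_x) ≈ 124.42°.

≈ 37°S, 124°E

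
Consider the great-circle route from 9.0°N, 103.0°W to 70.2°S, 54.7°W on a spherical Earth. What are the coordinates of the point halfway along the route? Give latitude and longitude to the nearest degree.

≈ 32°S, 91°W

Write both endpoints as unit vectors p₁, p₂ with components (cos φ cos λ, cos φ sin λ, sin φ).
The central angle between the endpoints is δ = arccos(p₁·p₂) ≈ 1.495 rad (85.7°).
Interpolate at f = 1/2 with slerp weights a = sin((1−f)δ)/sin δ ≈ 0.682, b = sin(fδ)/sin δ ≈ 0.682.
p = a·p₁ + b·p₂ ≈ (-0.018, -0.845, -0.535); φ = arcsin(p_z) ≈ -32.34°, λ = atan2(p_y, p_x) ≈ -91.22°.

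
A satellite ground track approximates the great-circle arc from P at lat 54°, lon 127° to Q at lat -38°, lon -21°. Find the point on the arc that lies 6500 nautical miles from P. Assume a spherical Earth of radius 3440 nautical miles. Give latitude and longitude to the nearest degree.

Write both endpoints as unit vectors p₁, p₂ with components (cos φ cos λ, cos φ sin λ, sin φ).
The central angle between the endpoints is δ = arccos(p₁·p₂) ≈ 2.670 rad (153.0°). The total great-circle distance is δ·R ≈ 2.670 × 3440 ≈ 9185 nmi, so the target fraction is f = 6500/9185 ≈ 0.708.
Interpolate at f ≈ 0.708 with slerp weights a = sin((1−f)δ)/sin δ ≈ 1.549, b = sin(fδ)/sin δ ≈ 2.091.
p = a·p₁ + b·p₂ ≈ (0.990, 0.137, -0.034); φ = arcsin(p_z) ≈ -1.94°, λ = atan2(p_y, p_x) ≈ 7.87°.

≈ lat -2°, lon 8°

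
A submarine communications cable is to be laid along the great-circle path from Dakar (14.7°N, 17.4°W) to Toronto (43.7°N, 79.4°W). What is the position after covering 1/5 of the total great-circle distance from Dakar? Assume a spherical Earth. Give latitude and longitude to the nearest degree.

Convert each endpoint to a unit vector on the sphere (x = cos φ cos λ, y = cos φ sin λ, z = sin φ).
The central angle between the endpoints is δ = arccos(p₁·p₂) ≈ 1.043 rad (59.8°).
Interpolate at f = 1/5 with slerp weights a = sin((1−f)δ)/sin δ ≈ 0.858, b = sin(fδ)/sin δ ≈ 0.240.
p = a·p₁ + b·p₂ ≈ (0.823, -0.418, 0.383); φ = arcsin(p_z) ≈ 22.53°, λ = atan2(p_y, p_x) ≈ -26.94°.

≈ 23°N, 27°W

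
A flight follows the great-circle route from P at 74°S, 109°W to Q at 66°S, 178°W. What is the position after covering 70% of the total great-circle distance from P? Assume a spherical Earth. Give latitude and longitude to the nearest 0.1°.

Convert each endpoint to a unit vector on the sphere (x = cos φ cos λ, y = cos φ sin λ, z = sin φ).
The central angle between the endpoints is δ = arccos(p₁·p₂) ≈ 0.407 rad (23.3°).
Interpolate at f = 0.70 with slerp weights a = sin((1−f)δ)/sin δ ≈ 0.308, b = sin(fδ)/sin δ ≈ 0.710.
p = a·p₁ + b·p₂ ≈ (-0.316, -0.090, -0.944); φ = arcsin(p_z) ≈ -70.80°, λ = atan2(p_y, p_x) ≈ -164.07°.

≈ 70.8°S, 164.1°W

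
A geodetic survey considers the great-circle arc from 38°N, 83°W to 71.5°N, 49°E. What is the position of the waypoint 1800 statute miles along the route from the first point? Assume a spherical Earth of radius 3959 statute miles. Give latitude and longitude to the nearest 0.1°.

≈ 62.5°N, 68.7°W

Convert each endpoint to a unit vector on the sphere (x = cos φ cos λ, y = cos φ sin λ, z = sin φ).
The central angle between the endpoints is δ = arccos(p₁·p₂) ≈ 1.141 rad (65.4°). The total great-circle distance is δ·R ≈ 1.141 × 3959 ≈ 4518 mi, so the target fraction is f = 1800/4518 ≈ 0.398.
Interpolate at f ≈ 0.398 with slerp weights a = sin((1−f)δ)/sin δ ≈ 0.697, b = sin(fδ)/sin δ ≈ 0.483.
p = a·p₁ + b·p₂ ≈ (0.168, -0.430, 0.887); φ = arcsin(p_z) ≈ 62.54°, λ = atan2(p_y, p_x) ≈ -68.70°.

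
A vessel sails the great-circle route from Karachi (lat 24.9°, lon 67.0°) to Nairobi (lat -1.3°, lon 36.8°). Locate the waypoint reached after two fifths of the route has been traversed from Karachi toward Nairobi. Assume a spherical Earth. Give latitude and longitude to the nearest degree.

≈ lat 15°, lon 54°

Write both endpoints as unit vectors p₁, p₂ with components (cos φ cos λ, cos φ sin λ, sin φ).
The central angle between the endpoints is δ = arccos(p₁·p₂) ≈ 0.685 rad (39.3°).
Interpolate at f = 2/5 with slerp weights a = sin((1−f)δ)/sin δ ≈ 0.632, b = sin(fδ)/sin δ ≈ 0.428.
p = a·p₁ + b·p₂ ≈ (0.566, 0.783, 0.256); φ = arcsin(p_z) ≈ 14.84°, λ = atan2(p_y, p_x) ≈ 54.14°.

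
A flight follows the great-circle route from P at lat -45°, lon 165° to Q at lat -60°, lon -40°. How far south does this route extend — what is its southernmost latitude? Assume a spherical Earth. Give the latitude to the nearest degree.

The great circle lies in the plane with unit normal n̂ = (p₁ × p₂)/|p₁ × p₂|.
Here n̂_z ≈ +0.156; the vertex latitude is φ_max = arccos|n̂_z| ≈ 81.0°.

≈ -81°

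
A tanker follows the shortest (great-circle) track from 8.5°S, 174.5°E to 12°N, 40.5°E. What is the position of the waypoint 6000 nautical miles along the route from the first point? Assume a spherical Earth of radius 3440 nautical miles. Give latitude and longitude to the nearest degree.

From cos δ = sin φ₁ sin φ₂ + cos φ₁ cos φ₂ cos Δλ, the central angle is δ ≈ 2.350 rad (134.6°). The total great-circle distance is δ·R ≈ 2.350 × 3440 ≈ 8084 nmi, so the target fraction is f = 6000/8084 ≈ 0.742.
Interpolate at f ≈ 0.742 with slerp weights a = sin((1−f)δ)/sin δ ≈ 0.800, b = sin(fδ)/sin δ ≈ 1.385.
p = a·p₁ + b·p₂ ≈ (0.242, 0.955, 0.170); φ = arcsin(p_z) ≈ 9.76°, λ = atan2(p_y, p_x) ≈ 75.80°.

≈ 10°N, 76°E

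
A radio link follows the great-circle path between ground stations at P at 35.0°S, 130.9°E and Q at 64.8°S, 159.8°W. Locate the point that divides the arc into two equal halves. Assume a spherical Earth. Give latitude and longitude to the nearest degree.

≈ 55°S, 153°E

Write both endpoints as unit vectors p₁, p₂ with components (cos φ cos λ, cos φ sin λ, sin φ).
The central angle between the endpoints is δ = arccos(p₁·p₂) ≈ 0.873 rad (50.0°).
Interpolate at f = 1/2 with slerp weights a = sin((1−f)δ)/sin δ ≈ 0.552, b = sin(fδ)/sin δ ≈ 0.552.
p = a·p₁ + b·p₂ ≈ (-0.516, 0.261, -0.816); φ = arcsin(p_z) ≈ -54.66°, λ = atan2(p_y, p_x) ≈ 153.23°.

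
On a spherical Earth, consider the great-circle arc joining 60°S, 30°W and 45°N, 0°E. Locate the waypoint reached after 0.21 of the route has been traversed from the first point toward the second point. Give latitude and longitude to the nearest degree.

≈ 38°S, 19°W

Convert each endpoint to a unit vector on the sphere (x = cos φ cos λ, y = cos φ sin λ, z = sin φ).
The central angle between the endpoints is δ = arccos(p₁·p₂) ≈ 1.882 rad (107.8°).
Interpolate at f = 0.21 with slerp weights a = sin((1−f)δ)/sin δ ≈ 1.047, b = sin(fδ)/sin δ ≈ 0.404.
p = a·p₁ + b·p₂ ≈ (0.739, -0.262, -0.621); φ = arcsin(p_z) ≈ -38.35°, λ = atan2(p_y, p_x) ≈ -19.49°.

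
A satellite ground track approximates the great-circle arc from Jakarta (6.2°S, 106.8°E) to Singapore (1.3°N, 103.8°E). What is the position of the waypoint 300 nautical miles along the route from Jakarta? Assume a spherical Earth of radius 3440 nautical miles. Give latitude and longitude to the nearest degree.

≈ (2°S, 105°E)

Write both endpoints as unit vectors p₁, p₂ with components (cos φ cos λ, cos φ sin λ, sin φ).
The central angle between the endpoints is δ = arccos(p₁·p₂) ≈ 0.141 rad (8.1°). The total great-circle distance is δ·R ≈ 0.141 × 3440 ≈ 485 nmi, so the target fraction is f = 300/485 ≈ 0.619.
Interpolate at f ≈ 0.619 with slerp weights a = sin((1−f)δ)/sin δ ≈ 0.382, b = sin(fδ)/sin δ ≈ 0.620.
p = a·p₁ + b·p₂ ≈ (-0.258, 0.966, -0.027); φ = arcsin(p_z) ≈ -1.56°, λ = atan2(p_y, p_x) ≈ 104.94°.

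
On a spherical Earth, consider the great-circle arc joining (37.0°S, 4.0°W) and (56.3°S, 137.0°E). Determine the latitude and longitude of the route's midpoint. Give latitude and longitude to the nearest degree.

≈ (71°S, 40°E)

Write both endpoints as unit vectors p₁, p₂ with components (cos φ cos λ, cos φ sin λ, sin φ).
The central angle between the endpoints is δ = arccos(p₁·p₂) ≈ 1.414 rad (81.0°).
Interpolate at f = 1/2 with slerp weights a = sin((1−f)δ)/sin δ ≈ 0.658, b = sin(fδ)/sin δ ≈ 0.658.
p = a·p₁ + b·p₂ ≈ (0.257, 0.212, -0.943); φ = arcsin(p_z) ≈ -70.53°, λ = atan2(p_y, p_x) ≈ 39.54°.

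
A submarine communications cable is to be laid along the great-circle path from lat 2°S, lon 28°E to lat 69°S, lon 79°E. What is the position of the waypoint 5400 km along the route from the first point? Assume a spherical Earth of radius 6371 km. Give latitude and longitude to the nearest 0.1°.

≈ lat 47.8°S, lon 46.8°E

The haversine formula gives a central angle δ ≈ 1.310 rad (75.1°) between the endpoints. The total great-circle distance is δ·R ≈ 1.310 × 6371 ≈ 8345 km, so the target fraction is f = 5400/8345 ≈ 0.647.
Interpolate at f ≈ 0.647 with slerp weights a = sin((1−f)δ)/sin δ ≈ 0.462, b = sin(fδ)/sin δ ≈ 0.776.
p = a·p₁ + b·p₂ ≈ (0.460, 0.490, -0.741); φ = arcsin(p_z) ≈ -47.78°, λ = atan2(p_y, p_x) ≈ 46.76°.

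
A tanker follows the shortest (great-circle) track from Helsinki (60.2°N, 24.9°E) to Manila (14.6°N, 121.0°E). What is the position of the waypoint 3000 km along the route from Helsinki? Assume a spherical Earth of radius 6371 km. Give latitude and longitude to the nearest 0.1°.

≈ 55.3°N, 76.0°E

Convert each endpoint to a unit vector on the sphere (x = cos φ cos λ, y = cos φ sin λ, z = sin φ).
The central angle between the endpoints is δ = arccos(p₁·p₂) ≈ 1.402 rad (80.3°). The total great-circle distance is δ·R ≈ 1.402 × 6371 ≈ 8934 km, so the target fraction is f = 3000/8934 ≈ 0.336.
Interpolate at f ≈ 0.336 with slerp weights a = sin((1−f)δ)/sin δ ≈ 0.814, b = sin(fδ)/sin δ ≈ 0.460.
p = a·p₁ + b·p₂ ≈ (0.138, 0.552, 0.822); φ = arcsin(p_z) ≈ 55.32°, λ = atan2(p_y, p_x) ≈ 76.01°.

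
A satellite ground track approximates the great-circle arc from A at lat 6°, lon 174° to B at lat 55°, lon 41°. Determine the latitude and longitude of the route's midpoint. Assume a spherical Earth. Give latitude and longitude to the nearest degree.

≈ lat 51°, lon 139°

Convert each endpoint to a unit vector on the sphere (x = cos φ cos λ, y = cos φ sin λ, z = sin φ).
The central angle between the endpoints is δ = arccos(p₁·p₂) ≈ 1.879 rad (107.7°).
Interpolate at f = 1/2 with slerp weights a = sin((1−f)δ)/sin δ ≈ 0.847, b = sin(fδ)/sin δ ≈ 0.847.
p = a·p₁ + b·p₂ ≈ (-0.471, 0.407, 0.783); φ = arcsin(p_z) ≈ 51.50°, λ = atan2(p_y, p_x) ≈ 139.19°.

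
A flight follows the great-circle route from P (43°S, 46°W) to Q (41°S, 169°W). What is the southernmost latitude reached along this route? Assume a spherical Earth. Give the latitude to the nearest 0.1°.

≈ 62.1°S

The great circle lies in the plane with unit normal n̂ = (p₁ × p₂)/|p₁ × p₂|.
Here n̂_z ≈ -0.468; the vertex latitude is φ_max = arccos|n̂_z| ≈ 62.1°.
Check via Clairaut: cos φ_max = |cos φ₁| · sin C = cos(43.0°)·sin(140.2°) ≈ 0.468, again giving ≈ 62.1°.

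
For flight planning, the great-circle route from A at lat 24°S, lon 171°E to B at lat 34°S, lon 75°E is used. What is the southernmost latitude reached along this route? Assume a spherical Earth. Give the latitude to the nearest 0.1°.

≈ 40.4°S

The great circle lies in the plane with unit normal n̂ = (p₁ × p₂)/|p₁ × p₂|.
Here n̂_z ≈ -0.762; the vertex latitude is φ_max = arccos|n̂_z| ≈ 40.4°.
Check via Clairaut: cos φ_max = |cos φ₁| · sin C = cos(24.0°)·sin(123.5°) ≈ 0.762, again giving ≈ 40.4°.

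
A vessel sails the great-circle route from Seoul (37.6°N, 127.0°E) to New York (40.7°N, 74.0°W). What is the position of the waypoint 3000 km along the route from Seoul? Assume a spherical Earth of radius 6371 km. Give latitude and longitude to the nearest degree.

≈ 63°N, 143°E

Write both endpoints as unit vectors p₁, p₂ with components (cos φ cos λ, cos φ sin λ, sin φ).
The central angle between the endpoints is δ = arccos(p₁·p₂) ≈ 1.734 rad (99.4°). The total great-circle distance is δ·R ≈ 1.734 × 6371 ≈ 11050 km, so the target fraction is f = 3000/11050 ≈ 0.271.
Interpolate at f ≈ 0.271 with slerp weights a = sin((1−f)δ)/sin δ ≈ 0.966, b = sin(fδ)/sin δ ≈ 0.460.
p = a·p₁ + b·p₂ ≈ (-0.365, 0.276, 0.889); φ = arcsin(p_z) ≈ 62.78°, λ = atan2(p_y, p_x) ≈ 142.85°.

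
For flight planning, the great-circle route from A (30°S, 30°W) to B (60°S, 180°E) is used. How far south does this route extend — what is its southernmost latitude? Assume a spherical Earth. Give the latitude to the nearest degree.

≈ 77°S

The great circle lies in the plane with unit normal n̂ = (p₁ × p₂)/|p₁ × p₂|.
Here n̂_z ≈ -0.217; the vertex latitude is φ_max = arccos|n̂_z| ≈ 77.5°.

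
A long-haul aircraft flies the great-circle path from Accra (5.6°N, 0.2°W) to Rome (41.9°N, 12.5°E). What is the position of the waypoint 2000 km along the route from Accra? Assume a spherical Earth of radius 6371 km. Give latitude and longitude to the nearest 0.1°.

≈ (22.9°N, 4.9°E)

From cos δ = sin φ₁ sin φ₂ + cos φ₁ cos φ₂ cos Δλ, the central angle is δ ≈ 0.664 rad (38.0°). The total great-circle distance is δ·R ≈ 0.664 × 6371 ≈ 4228 km, so the target fraction is f = 2000/4228 ≈ 0.473.
Interpolate at f ≈ 0.473 with slerp weights a = sin((1−f)δ)/sin δ ≈ 0.556, b = sin(fδ)/sin δ ≈ 0.501.
p = a·p₁ + b·p₂ ≈ (0.918, 0.079, 0.389); φ = arcsin(p_z) ≈ 22.90°, λ = atan2(p_y, p_x) ≈ 4.91°.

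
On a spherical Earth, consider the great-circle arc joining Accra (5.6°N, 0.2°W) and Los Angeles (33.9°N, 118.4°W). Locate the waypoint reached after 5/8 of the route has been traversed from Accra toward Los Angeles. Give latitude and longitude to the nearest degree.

≈ (38°N, 67°W)

The haversine formula gives a central angle δ ≈ 1.913 rad (109.6°) between the endpoints.
Interpolate at f = 5/8 with slerp weights a = sin((1−f)δ)/sin δ ≈ 0.698, b = sin(fδ)/sin δ ≈ 0.988.
p = a·p₁ + b·p₂ ≈ (0.305, -0.724, 0.619); φ = arcsin(p_z) ≈ 38.25°, λ = atan2(p_y, p_x) ≈ -67.17°.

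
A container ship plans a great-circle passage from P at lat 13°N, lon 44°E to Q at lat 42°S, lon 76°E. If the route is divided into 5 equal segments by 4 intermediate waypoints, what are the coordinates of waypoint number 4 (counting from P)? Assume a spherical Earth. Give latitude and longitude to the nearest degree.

Convert each endpoint to a unit vector on the sphere (x = cos φ cos λ, y = cos φ sin λ, z = sin φ).
The central angle between the endpoints is δ = arccos(p₁·p₂) ≈ 1.089 rad (62.4°).
Interpolate at f = 4/5 with slerp weights a = sin((1−f)δ)/sin δ ≈ 0.244, b = sin(fδ)/sin δ ≈ 0.863.
p = a·p₁ + b·p₂ ≈ (0.326, 0.788, -0.523); φ = arcsin(p_z) ≈ -31.52°, λ = atan2(p_y, p_x) ≈ 67.51°.

≈ lat 32°S, lon 68°E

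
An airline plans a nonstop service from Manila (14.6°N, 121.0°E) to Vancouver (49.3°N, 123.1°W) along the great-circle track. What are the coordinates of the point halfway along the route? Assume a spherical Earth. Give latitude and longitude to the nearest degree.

≈ (48°N, 162°E)

Convert each endpoint to a unit vector on the sphere (x = cos φ cos λ, y = cos φ sin λ, z = sin φ).
The central angle between the endpoints is δ = arccos(p₁·p₂) ≈ 1.655 rad (94.8°).
Interpolate at f = 1/2 with slerp weights a = sin((1−f)δ)/sin δ ≈ 0.739, b = sin(fδ)/sin δ ≈ 0.739.
p = a·p₁ + b·p₂ ≈ (-0.632, 0.209, 0.747); φ = arcsin(p_z) ≈ 48.29°, λ = atan2(p_y, p_x) ≈ 161.66°.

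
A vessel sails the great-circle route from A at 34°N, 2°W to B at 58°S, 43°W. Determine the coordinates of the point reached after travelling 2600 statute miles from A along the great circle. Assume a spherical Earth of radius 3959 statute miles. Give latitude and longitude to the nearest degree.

Convert each endpoint to a unit vector on the sphere (x = cos φ cos λ, y = cos φ sin λ, z = sin φ).
The central angle between the endpoints is δ = arccos(p₁·p₂) ≈ 1.714 rad (98.2°). The total great-circle distance is δ·R ≈ 1.714 × 3959 ≈ 6786 mi, so the target fraction is f = 2600/6786 ≈ 0.383.
Interpolate at f ≈ 0.383 with slerp weights a = sin((1−f)δ)/sin δ ≈ 0.880, b = sin(fδ)/sin δ ≈ 0.617.
p = a·p₁ + b·p₂ ≈ (0.968, -0.248, -0.031); φ = arcsin(p_z) ≈ -1.78°, λ = atan2(p_y, p_x) ≈ -14.39°.

≈ 2°S, 14°W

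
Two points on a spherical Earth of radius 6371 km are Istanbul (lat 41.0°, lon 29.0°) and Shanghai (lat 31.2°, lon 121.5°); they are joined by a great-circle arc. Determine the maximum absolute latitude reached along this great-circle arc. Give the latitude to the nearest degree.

The great circle lies in the plane with unit normal n̂ = (p₁ × p₂)/|p₁ × p₂|.
Here n̂_z ≈ +0.679; the vertex latitude is φ_max = arccos|n̂_z| ≈ 47.3°.
Check via Clairaut: cos φ_max = |cos φ₁| · sin C = cos(41.0°)·sin(64.1°) ≈ 0.679, again giving ≈ 47.3°.

≈ 47°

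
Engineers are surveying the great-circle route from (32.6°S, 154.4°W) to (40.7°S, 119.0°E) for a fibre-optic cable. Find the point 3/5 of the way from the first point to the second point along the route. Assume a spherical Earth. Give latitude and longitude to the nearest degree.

Write both endpoints as unit vectors p₁, p₂ with components (cos φ cos λ, cos φ sin λ, sin φ).
The central angle between the endpoints is δ = arccos(p₁·p₂) ≈ 1.171 rad (67.1°).
Interpolate at f = 3/5 with slerp weights a = sin((1−f)δ)/sin δ ≈ 0.490, b = sin(fδ)/sin δ ≈ 0.702.
p = a·p₁ + b·p₂ ≈ (-0.630, 0.287, -0.722); φ = arcsin(p_z) ≈ -46.18°, λ = atan2(p_y, p_x) ≈ 155.53°.

≈ (46°S, 156°E)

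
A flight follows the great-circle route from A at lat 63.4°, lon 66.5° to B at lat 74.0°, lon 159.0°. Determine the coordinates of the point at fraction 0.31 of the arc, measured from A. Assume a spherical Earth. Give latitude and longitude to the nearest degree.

≈ lat 71°, lon 82°

Convert each endpoint to a unit vector on the sphere (x = cos φ cos λ, y = cos φ sin λ, z = sin φ).
The central angle between the endpoints is δ = arccos(p₁·p₂) ≈ 0.547 rad (31.3°).
Interpolate at f = 0.31 with slerp weights a = sin((1−f)δ)/sin δ ≈ 0.709, b = sin(fδ)/sin δ ≈ 0.324.
p = a·p₁ + b·p₂ ≈ (0.043, 0.323, 0.945); φ = arcsin(p_z) ≈ 70.98°, λ = atan2(p_y, p_x) ≈ 82.41°.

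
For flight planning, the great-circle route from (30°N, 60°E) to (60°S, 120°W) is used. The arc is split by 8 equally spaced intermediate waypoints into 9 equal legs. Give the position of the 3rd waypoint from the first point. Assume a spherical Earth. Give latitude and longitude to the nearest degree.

Write both endpoints as unit vectors p₁, p₂ with components (cos φ cos λ, cos φ sin λ, sin φ).
The central angle between the endpoints is δ = arccos(p₁·p₂) ≈ 2.618 rad (150.0°).
Interpolate at f = 3/9 with slerp weights a = sin((1−f)δ)/sin δ ≈ 1.970, b = sin(fδ)/sin δ ≈ 1.532.
p = a·p₁ + b·p₂ ≈ (0.470, 0.814, -0.342); φ = arcsin(p_z) ≈ -20.00°, λ = atan2(p_y, p_x) ≈ 60.00°.

≈ (20°S, 60°E)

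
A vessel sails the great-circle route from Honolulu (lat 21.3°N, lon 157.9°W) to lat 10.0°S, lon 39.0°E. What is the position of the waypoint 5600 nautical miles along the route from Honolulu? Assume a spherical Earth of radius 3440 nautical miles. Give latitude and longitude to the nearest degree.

Write both endpoints as unit vectors p₁, p₂ with components (cos φ cos λ, cos φ sin λ, sin φ).
The central angle between the endpoints is δ = arccos(p₁·p₂) ≈ 2.796 rad (160.2°). The total great-circle distance is δ·R ≈ 2.796 × 3440 ≈ 9619 nmi, so the target fraction is f = 5600/9619 ≈ 0.582.
Interpolate at f ≈ 0.582 with slerp weights a = sin((1−f)δ)/sin δ ≈ 2.719, b = sin(fδ)/sin δ ≈ 2.950.
p = a·p₁ + b·p₂ ≈ (-0.089, 0.875, 0.475); φ = arcsin(p_z) ≈ 28.38°, λ = atan2(p_y, p_x) ≈ 95.82°.

≈ lat 28°N, lon 96°E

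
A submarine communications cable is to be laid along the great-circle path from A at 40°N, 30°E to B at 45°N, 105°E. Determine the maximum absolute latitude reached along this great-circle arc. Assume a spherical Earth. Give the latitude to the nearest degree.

≈ 49°N

The great circle lies in the plane with unit normal n̂ = (p₁ × p₂)/|p₁ × p₂|.
Here n̂_z ≈ +0.651; the vertex latitude is φ_max = arccos|n̂_z| ≈ 49.4°.
Check via Clairaut: cos φ_max = |cos φ₁| · sin C = cos(40.0°)·sin(58.2°) ≈ 0.651, again giving ≈ 49.4°.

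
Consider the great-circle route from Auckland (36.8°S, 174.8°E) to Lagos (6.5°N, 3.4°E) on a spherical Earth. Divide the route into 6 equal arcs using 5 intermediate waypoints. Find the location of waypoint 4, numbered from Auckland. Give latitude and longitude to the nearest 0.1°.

≈ (41.5°S, 16.9°E)

Write both endpoints as unit vectors p₁, p₂ with components (cos φ cos λ, cos φ sin λ, sin φ).
The central angle between the endpoints is δ = arccos(p₁·p₂) ≈ 2.595 rad (148.7°).
Interpolate at f = 4/6 with slerp weights a = sin((1−f)δ)/sin δ ≈ 1.465, b = sin(fδ)/sin δ ≈ 1.900.
p = a·p₁ + b·p₂ ≈ (0.717, 0.218, -0.662); φ = arcsin(p_z) ≈ -41.49°, λ = atan2(p_y, p_x) ≈ 16.94°.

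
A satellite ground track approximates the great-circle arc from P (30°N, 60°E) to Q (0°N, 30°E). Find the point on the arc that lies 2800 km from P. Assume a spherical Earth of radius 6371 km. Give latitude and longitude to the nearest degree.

≈ (12°N, 41°E)

Write both endpoints as unit vectors p₁, p₂ with components (cos φ cos λ, cos φ sin λ, sin φ).
The central angle between the endpoints is δ = arccos(p₁·p₂) ≈ 0.723 rad (41.4°). The total great-circle distance is δ·R ≈ 0.723 × 6371 ≈ 4605 km, so the target fraction is f = 2800/4605 ≈ 0.608.
Interpolate at f ≈ 0.608 with slerp weights a = sin((1−f)δ)/sin δ ≈ 0.423, b = sin(fδ)/sin δ ≈ 0.643.
p = a·p₁ + b·p₂ ≈ (0.740, 0.639, 0.211); φ = arcsin(p_z) ≈ 12.20°, λ = atan2(p_y, p_x) ≈ 40.79°.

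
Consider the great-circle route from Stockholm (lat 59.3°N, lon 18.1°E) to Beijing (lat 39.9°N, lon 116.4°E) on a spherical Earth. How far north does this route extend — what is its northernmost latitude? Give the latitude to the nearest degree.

≈ 64°N

The great circle lies in the plane with unit normal n̂ = (p₁ × p₂)/|p₁ × p₂|.
Here n̂_z ≈ +0.446; the vertex latitude is φ_max = arccos|n̂_z| ≈ 63.5°.
Check via Clairaut: cos φ_max = |cos φ₁| · sin C = cos(59.3°)·sin(60.9°) ≈ 0.446, again giving ≈ 63.5°.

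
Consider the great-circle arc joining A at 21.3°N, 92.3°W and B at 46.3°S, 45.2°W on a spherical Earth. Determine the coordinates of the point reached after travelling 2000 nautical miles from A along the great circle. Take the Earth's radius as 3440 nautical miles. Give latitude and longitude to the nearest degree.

≈ 8°S, 76°W

Write both endpoints as unit vectors p₁, p₂ with components (cos φ cos λ, cos φ sin λ, sin φ).
The central angle between the endpoints is δ = arccos(p₁·p₂) ≈ 1.394 rad (79.9°). The total great-circle distance is δ·R ≈ 1.394 × 3440 ≈ 4796 nmi, so the target fraction is f = 2000/4796 ≈ 0.417.
Interpolate at f ≈ 0.417 with slerp weights a = sin((1−f)δ)/sin δ ≈ 0.738, b = sin(fδ)/sin δ ≈ 0.558.
p = a·p₁ + b·p₂ ≈ (0.244, -0.960, -0.135); φ = arcsin(p_z) ≈ -7.78°, λ = atan2(p_y, p_x) ≈ -75.74°.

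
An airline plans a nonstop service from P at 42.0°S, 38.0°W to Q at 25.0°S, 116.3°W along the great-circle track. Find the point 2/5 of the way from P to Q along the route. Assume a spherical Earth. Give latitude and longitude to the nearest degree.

≈ 42°S, 73°W

Convert each endpoint to a unit vector on the sphere (x = cos φ cos λ, y = cos φ sin λ, z = sin φ).
The central angle between the endpoints is δ = arccos(p₁·p₂) ≈ 1.138 rad (65.2°).
Interpolate at f = 2/5 with slerp weights a = sin((1−f)δ)/sin δ ≈ 0.695, b = sin(fδ)/sin δ ≈ 0.484.
p = a·p₁ + b·p₂ ≈ (0.213, -0.712, -0.670); φ = arcsin(p_z) ≈ -42.05°, λ = atan2(p_y, p_x) ≈ -73.37°.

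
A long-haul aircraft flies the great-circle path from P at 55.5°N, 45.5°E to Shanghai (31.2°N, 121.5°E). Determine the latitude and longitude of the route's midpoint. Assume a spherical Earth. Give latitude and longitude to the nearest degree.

≈ 50°N, 93°E

Convert each endpoint to a unit vector on the sphere (x = cos φ cos λ, y = cos φ sin λ, z = sin φ).
The central angle between the endpoints is δ = arccos(p₁·p₂) ≈ 0.995 rad (57.0°).
Interpolate at f = 1/2 with slerp weights a = sin((1−f)δ)/sin δ ≈ 0.569, b = sin(fδ)/sin δ ≈ 0.569.
p = a·p₁ + b·p₂ ≈ (-0.028, 0.645, 0.764); φ = arcsin(p_z) ≈ 49.80°, λ = atan2(p_y, p_x) ≈ 92.52°.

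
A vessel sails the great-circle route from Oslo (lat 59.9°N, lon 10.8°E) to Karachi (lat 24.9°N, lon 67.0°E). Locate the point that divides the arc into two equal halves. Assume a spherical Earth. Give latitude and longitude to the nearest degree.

Write both endpoints as unit vectors p₁, p₂ with components (cos φ cos λ, cos φ sin λ, sin φ).
The central angle between the endpoints is δ = arccos(p₁·p₂) ≈ 0.905 rad (51.9°).
Interpolate at f = 1/2 with slerp weights a = sin((1−f)δ)/sin δ ≈ 0.556, b = sin(fδ)/sin δ ≈ 0.556.
p = a·p₁ + b·p₂ ≈ (0.471, 0.516, 0.715); φ = arcsin(p_z) ≈ 45.65°, λ = atan2(p_y, p_x) ≈ 47.64°.

≈ lat 46°N, lon 48°E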